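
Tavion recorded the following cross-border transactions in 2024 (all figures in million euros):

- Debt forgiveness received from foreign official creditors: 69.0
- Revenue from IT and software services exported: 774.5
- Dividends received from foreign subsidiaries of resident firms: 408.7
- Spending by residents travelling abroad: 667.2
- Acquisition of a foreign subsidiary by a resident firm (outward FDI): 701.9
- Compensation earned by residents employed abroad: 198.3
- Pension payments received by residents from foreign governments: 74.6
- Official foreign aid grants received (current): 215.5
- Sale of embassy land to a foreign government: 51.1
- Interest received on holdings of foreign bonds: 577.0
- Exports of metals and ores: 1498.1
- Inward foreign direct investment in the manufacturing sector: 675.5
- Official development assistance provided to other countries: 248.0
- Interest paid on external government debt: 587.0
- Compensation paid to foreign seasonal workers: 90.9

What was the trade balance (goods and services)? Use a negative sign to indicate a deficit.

Goods: 1498.1
Services: 774.5 - 667.2 = 107.3
Trade balance = 1498.1 + 107.3 = 1605.4
(Excluded from the trade balance — capital account: debt forgiveness received from foreign official creditors 69.0, sale of embassy land to a foreign government 51.1; primary income: dividends received from foreign subsidiaries of resident firms 408.7, compensation earned by residents employed abroad 198.3, interest received on holdings of foreign bonds 577.0, interest paid on external government debt 587.0, compensation paid to foreign seasonal workers 90.9; financial account: acquisition of a foreign subsidiary by a resident firm (outward FDI) 701.9, inward foreign direct investment in the manufacturing sector 675.5; secondary income: pension payments received by residents from foreign governments 74.6, official foreign aid grants received (current) 215.5, official development assistance provided to other countries 248.0.)

1605.4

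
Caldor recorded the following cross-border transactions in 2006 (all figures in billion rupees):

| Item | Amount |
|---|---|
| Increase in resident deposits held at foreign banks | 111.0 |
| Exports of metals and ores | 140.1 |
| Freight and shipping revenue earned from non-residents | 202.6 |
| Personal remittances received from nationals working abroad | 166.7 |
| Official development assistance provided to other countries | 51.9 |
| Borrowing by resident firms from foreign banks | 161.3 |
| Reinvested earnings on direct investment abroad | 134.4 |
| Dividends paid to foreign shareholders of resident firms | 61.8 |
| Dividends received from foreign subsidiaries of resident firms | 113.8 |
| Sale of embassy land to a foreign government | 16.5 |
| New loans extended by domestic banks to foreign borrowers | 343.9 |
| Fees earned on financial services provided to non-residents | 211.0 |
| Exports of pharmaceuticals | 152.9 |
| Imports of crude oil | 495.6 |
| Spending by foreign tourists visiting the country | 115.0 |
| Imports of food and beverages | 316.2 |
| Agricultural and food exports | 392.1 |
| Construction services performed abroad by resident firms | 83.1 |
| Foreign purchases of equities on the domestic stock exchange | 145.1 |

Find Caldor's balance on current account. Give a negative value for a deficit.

786.2

Goods: 140.1 + 152.9 - 495.6 - 316.2 + 392.1 = -126.7
Services: 83.1 + 202.6 + 115.0 + 211.0 = 611.7
Primary income: 134.4 + 113.8 - 61.8 = 186.4
Secondary income: -51.9 + 166.7 = 114.8
Current account = (-126.7) + 611.7 + 186.4 + 114.8 = 786.2
(Excluded from the current account — financial account: increase in resident deposits held at foreign banks 111.0, borrowing by resident firms from foreign banks 161.3, new loans extended by domestic banks to foreign borrowers 343.9, foreign purchases of equities on the domestic stock exchange 145.1; capital account: sale of embassy land to a foreign government 16.5.)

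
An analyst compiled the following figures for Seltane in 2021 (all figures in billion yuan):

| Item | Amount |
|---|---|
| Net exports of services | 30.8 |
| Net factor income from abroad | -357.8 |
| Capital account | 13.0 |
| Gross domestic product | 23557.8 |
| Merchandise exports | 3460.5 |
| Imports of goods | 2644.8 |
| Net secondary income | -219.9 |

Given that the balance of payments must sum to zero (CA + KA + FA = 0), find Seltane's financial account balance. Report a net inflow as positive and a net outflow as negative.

Goods balance = 3460.5 - 2644.8 = 815.7
Services balance = 30.8
Trade balance (goods + services) = 815.7 + 30.8 = 846.5
Net primary income = -357.8
Net secondary income = -219.9
Current account = 846.5 + (-357.8) + (-219.9) = 268.8
Financial account = -(268.8 + 13.0) = -281.8

-281.8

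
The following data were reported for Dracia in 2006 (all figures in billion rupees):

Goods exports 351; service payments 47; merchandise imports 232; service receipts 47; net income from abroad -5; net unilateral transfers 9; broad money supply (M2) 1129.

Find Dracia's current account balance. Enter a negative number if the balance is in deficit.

123

Goods balance = 351 - 232 = 119
Services balance = 47 - 47 = 0
Trade balance (goods + services) = 119 + 0 = 119
Net primary income = -5
Net secondary income = 9
Current account = 119 + (-5) + 9 = 123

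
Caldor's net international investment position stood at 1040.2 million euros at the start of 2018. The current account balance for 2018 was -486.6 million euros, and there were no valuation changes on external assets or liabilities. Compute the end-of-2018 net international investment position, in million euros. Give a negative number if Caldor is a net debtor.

553.6

With no valuation effects, change in NIIP = current account = -486.6
End-of-year NIIP = 1040.2 + (-486.6) = 553.6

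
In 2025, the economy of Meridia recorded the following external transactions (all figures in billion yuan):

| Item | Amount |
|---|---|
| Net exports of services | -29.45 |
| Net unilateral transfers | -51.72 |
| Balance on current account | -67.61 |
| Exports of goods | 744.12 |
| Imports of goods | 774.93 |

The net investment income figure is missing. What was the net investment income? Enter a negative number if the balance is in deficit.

Current account = goods balance + services balance + net primary income + net secondary income
Sum of the known components = -111.98
Net investment income = CA - (known components) = -67.61 - (-111.98) = 44.37

44.37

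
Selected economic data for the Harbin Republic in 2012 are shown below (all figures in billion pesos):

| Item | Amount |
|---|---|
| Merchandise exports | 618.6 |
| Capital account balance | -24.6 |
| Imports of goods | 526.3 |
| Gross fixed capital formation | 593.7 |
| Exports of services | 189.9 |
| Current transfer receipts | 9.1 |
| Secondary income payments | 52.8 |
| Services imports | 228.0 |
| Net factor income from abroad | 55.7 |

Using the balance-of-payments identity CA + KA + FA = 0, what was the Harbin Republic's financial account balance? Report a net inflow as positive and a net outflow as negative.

Goods balance = 618.6 - 526.3 = 92.3
Services balance = 189.9 - 228.0 = -38.1
Trade balance (goods + services) = 92.3 + (-38.1) = 54.2
Net primary income = 55.7
Net secondary income = 9.1 - 52.8 = -43.7
Current account = 54.2 + 55.7 + (-43.7) = 66.2
Financial account = -(66.2 + (-24.6)) = -41.6

-41.6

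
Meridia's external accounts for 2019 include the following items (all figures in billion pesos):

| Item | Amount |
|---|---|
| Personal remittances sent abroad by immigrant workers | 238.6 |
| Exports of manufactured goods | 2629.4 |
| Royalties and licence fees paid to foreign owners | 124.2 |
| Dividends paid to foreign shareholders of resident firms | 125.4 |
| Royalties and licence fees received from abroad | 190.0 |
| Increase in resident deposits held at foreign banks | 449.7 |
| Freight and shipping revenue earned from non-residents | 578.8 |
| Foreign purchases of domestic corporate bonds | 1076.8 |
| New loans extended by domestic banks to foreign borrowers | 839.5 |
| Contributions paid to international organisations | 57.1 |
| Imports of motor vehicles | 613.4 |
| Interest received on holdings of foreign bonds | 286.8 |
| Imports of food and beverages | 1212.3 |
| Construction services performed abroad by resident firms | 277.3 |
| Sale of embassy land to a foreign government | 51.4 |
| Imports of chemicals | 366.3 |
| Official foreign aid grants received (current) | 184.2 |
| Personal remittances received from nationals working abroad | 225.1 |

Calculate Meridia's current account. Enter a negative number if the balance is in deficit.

Goods: -366.3 + 2629.4 - 613.4 - 1212.3 = 437.4
Services: 277.3 - 124.2 + 190.0 + 578.8 = 921.9
Primary income: 286.8 - 125.4 = 161.4
Secondary income: -57.1 - 238.6 + 225.1 + 184.2 = 113.6
Current account = 437.4 + 921.9 + 161.4 + 113.6 = 1634.3
(Excluded from the current account — financial account: increase in resident deposits held at foreign banks 449.7, foreign purchases of domestic corporate bonds 1076.8, new loans extended by domestic banks to foreign borrowers 839.5; capital account: sale of embassy land to a foreign government 51.4.)

1634.3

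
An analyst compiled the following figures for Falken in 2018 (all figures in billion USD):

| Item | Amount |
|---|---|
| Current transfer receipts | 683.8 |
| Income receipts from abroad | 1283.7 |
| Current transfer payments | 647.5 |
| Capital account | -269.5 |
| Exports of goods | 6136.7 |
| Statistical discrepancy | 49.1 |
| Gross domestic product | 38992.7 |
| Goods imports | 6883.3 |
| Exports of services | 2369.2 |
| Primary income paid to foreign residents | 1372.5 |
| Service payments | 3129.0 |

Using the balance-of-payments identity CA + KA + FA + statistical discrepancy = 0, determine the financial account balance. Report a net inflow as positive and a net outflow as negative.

Goods balance = 6136.7 - 6883.3 = -746.6
Services balance = 2369.2 - 3129.0 = -759.8
Trade balance (goods + services) = -746.6 + (-759.8) = -1506.4
Net primary income = 1283.7 - 1372.5 = -88.8
Net secondary income = 683.8 - 647.5 = 36.3
Current account = -1506.4 + (-88.8) + 36.3 = -1558.9
Financial account = -(-1558.9 + (-269.5) + 49.1) = 1779.3

1779.3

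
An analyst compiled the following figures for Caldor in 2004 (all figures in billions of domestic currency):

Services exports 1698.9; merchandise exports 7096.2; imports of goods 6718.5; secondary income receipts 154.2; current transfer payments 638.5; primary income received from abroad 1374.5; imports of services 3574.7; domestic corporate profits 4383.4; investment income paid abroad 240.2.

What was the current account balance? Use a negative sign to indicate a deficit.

Goods balance = 7096.2 - 6718.5 = 377.7
Services balance = 1698.9 - 3574.7 = -1875.8
Trade balance (goods + services) = 377.7 + (-1875.8) = -1498.1
Net primary income = 1374.5 - 240.2 = 1134.3
Net secondary income = 154.2 - 638.5 = -484.3
Current account = -1498.1 + 1134.3 + (-484.3) = -848.1

-848.1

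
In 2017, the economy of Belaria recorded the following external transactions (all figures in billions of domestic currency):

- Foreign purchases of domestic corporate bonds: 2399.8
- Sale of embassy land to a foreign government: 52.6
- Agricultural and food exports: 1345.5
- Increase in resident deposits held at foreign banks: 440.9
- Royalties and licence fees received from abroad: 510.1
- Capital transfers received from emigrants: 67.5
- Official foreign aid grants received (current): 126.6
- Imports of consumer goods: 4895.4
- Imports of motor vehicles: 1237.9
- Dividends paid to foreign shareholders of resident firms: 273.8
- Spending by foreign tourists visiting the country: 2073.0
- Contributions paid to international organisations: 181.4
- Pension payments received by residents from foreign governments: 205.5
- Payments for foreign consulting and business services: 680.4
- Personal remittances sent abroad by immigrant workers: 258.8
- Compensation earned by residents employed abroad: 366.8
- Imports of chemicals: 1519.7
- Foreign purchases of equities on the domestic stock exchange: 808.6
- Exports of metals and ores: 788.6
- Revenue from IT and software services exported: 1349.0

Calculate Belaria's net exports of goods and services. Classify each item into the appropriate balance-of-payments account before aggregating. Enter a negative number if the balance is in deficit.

Goods: -1237.9 + 1345.5 + 788.6 - 4895.4 - 1519.7 = -5518.9
Services: -680.4 + 510.1 + 1349.0 + 2073.0 = 3251.7
Trade balance = -5518.9 + 3251.7 = -2267.2
(Excluded from the trade balance — financial account: foreign purchases of domestic corporate bonds 2399.8, increase in resident deposits held at foreign banks 440.9, foreign purchases of equities on the domestic stock exchange 808.6; capital account: sale of embassy land to a foreign government 52.6, capital transfers received from emigrants 67.5; secondary income: official foreign aid grants received (current) 126.6, contributions paid to international organisations 181.4, pension payments received by residents from foreign governments 205.5, personal remittances sent abroad by immigrant workers 258.8; primary income: dividends paid to foreign shareholders of resident firms 273.8, compensation earned by residents employed abroad 366.8.)

-2267.2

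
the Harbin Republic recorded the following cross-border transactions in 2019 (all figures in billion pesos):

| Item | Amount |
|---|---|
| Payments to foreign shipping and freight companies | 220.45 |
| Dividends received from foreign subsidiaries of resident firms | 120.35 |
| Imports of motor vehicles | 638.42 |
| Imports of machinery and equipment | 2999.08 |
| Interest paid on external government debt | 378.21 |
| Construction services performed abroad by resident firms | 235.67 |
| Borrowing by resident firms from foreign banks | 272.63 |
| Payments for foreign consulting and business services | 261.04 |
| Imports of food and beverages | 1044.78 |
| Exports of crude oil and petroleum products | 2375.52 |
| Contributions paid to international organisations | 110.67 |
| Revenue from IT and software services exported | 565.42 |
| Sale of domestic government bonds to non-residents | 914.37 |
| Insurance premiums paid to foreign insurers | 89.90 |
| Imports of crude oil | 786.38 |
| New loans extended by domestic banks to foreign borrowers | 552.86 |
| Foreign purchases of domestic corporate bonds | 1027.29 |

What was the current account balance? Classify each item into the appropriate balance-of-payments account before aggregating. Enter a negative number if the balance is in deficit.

Goods: -2999.08 + 2375.52 - 638.42 - 1044.78 - 786.38 = -3093.14
Services: -261.04 - 220.45 + 235.67 - 89.90 + 565.42 = 229.70
Primary income: 120.35 - 378.21 = -257.86
Secondary income: -110.67
Current account = (-3093.14) + 229.70 + (-257.86) + (-110.67) = -3231.97
(Excluded from the current account — financial account: borrowing by resident firms from foreign banks 272.63, sale of domestic government bonds to non-residents 914.37, new loans extended by domestic banks to foreign borrowers 552.86, foreign purchases of domestic corporate bonds 1027.29.)

-3231.97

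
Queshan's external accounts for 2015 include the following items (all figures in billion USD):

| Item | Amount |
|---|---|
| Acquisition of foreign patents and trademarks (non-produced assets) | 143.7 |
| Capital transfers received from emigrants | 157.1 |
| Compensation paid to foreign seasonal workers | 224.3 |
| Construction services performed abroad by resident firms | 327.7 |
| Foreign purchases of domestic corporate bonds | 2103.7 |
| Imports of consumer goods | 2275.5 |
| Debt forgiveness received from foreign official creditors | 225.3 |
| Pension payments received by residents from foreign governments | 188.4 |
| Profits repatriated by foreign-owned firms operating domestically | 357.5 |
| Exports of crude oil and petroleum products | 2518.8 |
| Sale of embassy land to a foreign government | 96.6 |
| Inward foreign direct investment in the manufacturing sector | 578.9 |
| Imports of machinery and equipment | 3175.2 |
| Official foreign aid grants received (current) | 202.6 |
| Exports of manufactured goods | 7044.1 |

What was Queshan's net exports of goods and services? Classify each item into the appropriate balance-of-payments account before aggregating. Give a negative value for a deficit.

Goods: -3175.2 - 2275.5 + 7044.1 + 2518.8 = 4112.2
Services: 327.7
Trade balance = 4112.2 + 327.7 = 4439.9
(Excluded from the trade balance — capital account: acquisition of foreign patents and trademarks (non-produced assets) 143.7, capital transfers received from emigrants 157.1, debt forgiveness received from foreign official creditors 225.3, sale of embassy land to a foreign government 96.6; primary income: compensation paid to foreign seasonal workers 224.3, profits repatriated by foreign-owned firms operating domestically 357.5; financial account: foreign purchases of domestic corporate bonds 2103.7, inward foreign direct investment in the manufacturing sector 578.9; secondary income: pension payments received by residents from foreign governments 188.4, official foreign aid grants received (current) 202.6.)

4439.9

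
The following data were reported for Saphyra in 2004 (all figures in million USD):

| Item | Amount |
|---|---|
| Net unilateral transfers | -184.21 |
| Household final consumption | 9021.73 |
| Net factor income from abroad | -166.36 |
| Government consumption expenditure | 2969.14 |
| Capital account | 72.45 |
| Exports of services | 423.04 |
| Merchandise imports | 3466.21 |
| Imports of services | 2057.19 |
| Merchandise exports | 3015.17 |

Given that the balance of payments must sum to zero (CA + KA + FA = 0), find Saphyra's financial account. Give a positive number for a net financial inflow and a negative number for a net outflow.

2363.31

Goods balance = 3015.17 - 3466.21 = -451.04
Services balance = 423.04 - 2057.19 = -1634.15
Trade balance (goods + services) = -451.04 + (-1634.15) = -2085.19
Net primary income = -166.36
Net secondary income = -184.21
Current account = -2085.19 + (-166.36) + (-184.21) = -2435.76
Financial account = -(-2435.76 + 72.45) = 2363.31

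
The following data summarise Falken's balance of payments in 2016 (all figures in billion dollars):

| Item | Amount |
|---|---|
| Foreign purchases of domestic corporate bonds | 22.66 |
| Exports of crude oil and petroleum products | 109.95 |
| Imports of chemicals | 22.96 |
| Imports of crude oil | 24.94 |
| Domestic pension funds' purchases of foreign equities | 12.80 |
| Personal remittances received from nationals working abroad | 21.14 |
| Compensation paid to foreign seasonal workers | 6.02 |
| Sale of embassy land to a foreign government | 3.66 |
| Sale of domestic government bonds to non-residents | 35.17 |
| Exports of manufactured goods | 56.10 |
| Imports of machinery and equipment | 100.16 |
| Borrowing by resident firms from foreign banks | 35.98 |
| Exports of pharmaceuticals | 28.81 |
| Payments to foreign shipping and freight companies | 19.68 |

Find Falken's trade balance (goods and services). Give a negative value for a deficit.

27.12

Goods: -22.96 + 109.95 + 28.81 + 56.10 - 100.16 - 24.94 = 46.80
Services: -19.68
Trade balance = 46.80 + (-19.68) = 27.12
(Excluded from the trade balance — financial account: foreign purchases of domestic corporate bonds 22.66, domestic pension funds' purchases of foreign equities 12.80, sale of domestic government bonds to non-residents 35.17, borrowing by resident firms from foreign banks 35.98; secondary income: personal remittances received from nationals working abroad 21.14; primary income: compensation paid to foreign seasonal workers 6.02; capital account: sale of embassy land to a foreign government 3.66.)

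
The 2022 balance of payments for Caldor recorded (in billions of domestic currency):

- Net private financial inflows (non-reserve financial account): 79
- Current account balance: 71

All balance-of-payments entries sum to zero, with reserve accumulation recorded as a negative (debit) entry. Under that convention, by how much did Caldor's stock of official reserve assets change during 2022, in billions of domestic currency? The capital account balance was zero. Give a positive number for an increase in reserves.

150

Official reserve transactions balance = -(71 + 79) = -150
An accumulation of reserves is recorded as a debit (negative entry), so the change in the stock of reserves is the negative of that balance.
Change in official reserves = -(-150) = 150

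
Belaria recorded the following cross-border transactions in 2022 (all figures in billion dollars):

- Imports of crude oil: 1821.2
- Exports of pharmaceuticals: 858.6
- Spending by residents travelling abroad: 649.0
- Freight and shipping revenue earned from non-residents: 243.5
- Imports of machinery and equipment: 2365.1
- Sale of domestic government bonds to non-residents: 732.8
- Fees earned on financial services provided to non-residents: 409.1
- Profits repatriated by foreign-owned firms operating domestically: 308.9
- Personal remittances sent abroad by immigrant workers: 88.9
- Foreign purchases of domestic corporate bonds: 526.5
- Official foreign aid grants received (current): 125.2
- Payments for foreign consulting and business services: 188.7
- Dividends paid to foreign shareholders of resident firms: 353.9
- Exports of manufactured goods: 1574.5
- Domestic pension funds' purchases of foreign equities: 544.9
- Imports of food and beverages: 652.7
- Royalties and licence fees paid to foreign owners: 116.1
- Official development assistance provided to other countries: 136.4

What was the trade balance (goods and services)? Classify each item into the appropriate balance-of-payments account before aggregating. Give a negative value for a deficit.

-2707.1

Goods: -652.7 + 858.6 + 1574.5 - 2365.1 - 1821.2 = -2405.9
Services: -649.0 + 243.5 + 409.1 - 116.1 - 188.7 = -301.2
Trade balance = -2405.9 + (-301.2) = -2707.1
(Excluded from the trade balance — financial account: sale of domestic government bonds to non-residents 732.8, foreign purchases of domestic corporate bonds 526.5, domestic pension funds' purchases of foreign equities 544.9; primary income: profits repatriated by foreign-owned firms operating domestically 308.9, dividends paid to foreign shareholders of resident firms 353.9; secondary income: personal remittances sent abroad by immigrant workers 88.9, official foreign aid grants received (current) 125.2, official development assistance provided to other countries 136.4.)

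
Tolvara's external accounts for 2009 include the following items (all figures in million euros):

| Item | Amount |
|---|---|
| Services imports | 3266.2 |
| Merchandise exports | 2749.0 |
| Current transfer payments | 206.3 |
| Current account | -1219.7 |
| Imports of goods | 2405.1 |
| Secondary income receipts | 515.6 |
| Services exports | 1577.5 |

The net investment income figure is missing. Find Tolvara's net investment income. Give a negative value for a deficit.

Current account = goods balance + services balance + net primary income + net secondary income
Sum of the known components = -1035.5
Net investment income = CA - (known components) = -1219.7 - (-1035.5) = -184.2

-184.2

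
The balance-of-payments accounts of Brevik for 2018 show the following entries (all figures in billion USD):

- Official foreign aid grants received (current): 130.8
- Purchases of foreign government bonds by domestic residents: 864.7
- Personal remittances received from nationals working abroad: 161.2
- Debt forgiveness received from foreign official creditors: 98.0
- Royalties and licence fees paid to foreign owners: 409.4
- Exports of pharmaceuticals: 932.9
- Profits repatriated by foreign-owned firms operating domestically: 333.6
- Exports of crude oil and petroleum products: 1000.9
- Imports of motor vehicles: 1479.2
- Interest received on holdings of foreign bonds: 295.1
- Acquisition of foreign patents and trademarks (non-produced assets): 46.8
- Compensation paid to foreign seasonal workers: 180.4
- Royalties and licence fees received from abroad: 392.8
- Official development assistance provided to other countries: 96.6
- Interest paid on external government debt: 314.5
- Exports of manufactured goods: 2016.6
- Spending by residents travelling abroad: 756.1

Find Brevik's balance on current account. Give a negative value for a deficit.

1360.5

Goods: -1479.2 + 1000.9 + 2016.6 + 932.9 = 2471.2
Services: -409.4 - 756.1 + 392.8 = -772.7
Primary income: 295.1 - 333.6 - 314.5 - 180.4 = -533.4
Secondary income: 161.2 - 96.6 + 130.8 = 195.4
Current account = 2471.2 + (-772.7) + (-533.4) + 195.4 = 1360.5
(Excluded from the current account — financial account: purchases of foreign government bonds by domestic residents 864.7; capital account: debt forgiveness received from foreign official creditors 98.0, acquisition of foreign patents and trademarks (non-produced assets) 46.8.)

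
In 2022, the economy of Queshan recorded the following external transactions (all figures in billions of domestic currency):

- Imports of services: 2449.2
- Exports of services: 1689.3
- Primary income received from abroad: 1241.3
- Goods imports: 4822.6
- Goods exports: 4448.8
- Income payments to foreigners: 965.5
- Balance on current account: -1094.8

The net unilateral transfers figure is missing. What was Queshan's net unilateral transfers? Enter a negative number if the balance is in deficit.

Current account = goods balance + services balance + net primary income + net secondary income
Sum of the known components = -857.9
Net unilateral transfers = CA - (known components) = -1094.8 - (-857.9) = -236.9

-236.9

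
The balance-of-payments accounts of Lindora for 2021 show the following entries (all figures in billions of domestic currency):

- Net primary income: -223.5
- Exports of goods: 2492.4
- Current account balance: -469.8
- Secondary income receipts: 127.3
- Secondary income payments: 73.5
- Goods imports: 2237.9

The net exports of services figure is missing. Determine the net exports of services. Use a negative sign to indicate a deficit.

Current account = goods balance + services balance + net primary income + net secondary income
Sum of the known components = 84.8
Net exports of services = CA - (known components) = -469.8 - 84.8 = -554.6

-554.6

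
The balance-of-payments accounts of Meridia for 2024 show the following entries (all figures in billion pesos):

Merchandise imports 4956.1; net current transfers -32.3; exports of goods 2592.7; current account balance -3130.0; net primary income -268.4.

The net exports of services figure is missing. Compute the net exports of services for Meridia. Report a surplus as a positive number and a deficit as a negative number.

-465.9

Current account = goods balance + services balance + net primary income + net secondary income
Sum of the known components = -2664.1
Net exports of services = CA - (known components) = -3130.0 - (-2664.1) = -465.9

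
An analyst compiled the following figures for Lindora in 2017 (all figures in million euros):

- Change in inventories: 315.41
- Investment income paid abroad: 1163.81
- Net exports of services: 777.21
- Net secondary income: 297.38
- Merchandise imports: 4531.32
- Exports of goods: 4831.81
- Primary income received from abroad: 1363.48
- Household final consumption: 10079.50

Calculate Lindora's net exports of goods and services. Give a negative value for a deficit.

Goods balance = 4831.81 - 4531.32 = 300.49
Services balance = 777.21
Trade balance (goods + services) = 300.49 + 777.21 = 1077.70

1077.70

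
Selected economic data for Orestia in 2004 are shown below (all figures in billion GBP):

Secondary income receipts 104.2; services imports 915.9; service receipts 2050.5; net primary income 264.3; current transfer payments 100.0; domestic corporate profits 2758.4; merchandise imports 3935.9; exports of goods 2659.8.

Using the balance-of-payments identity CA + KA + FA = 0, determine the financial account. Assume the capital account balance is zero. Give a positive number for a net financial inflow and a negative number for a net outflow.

Goods balance = 2659.8 - 3935.9 = -1276.1
Services balance = 2050.5 - 915.9 = 1134.6
Trade balance (goods + services) = -1276.1 + 1134.6 = -141.5
Net primary income = 264.3
Net secondary income = 104.2 - 100.0 = 4.2
Current account = -141.5 + 264.3 + 4.2 = 127.0
Financial account = -(127.0) = -127.0

-127.0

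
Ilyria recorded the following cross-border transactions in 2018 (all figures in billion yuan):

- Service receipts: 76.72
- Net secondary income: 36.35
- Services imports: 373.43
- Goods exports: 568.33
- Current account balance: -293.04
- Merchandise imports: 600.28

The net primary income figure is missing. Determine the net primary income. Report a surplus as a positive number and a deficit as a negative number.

Current account = goods balance + services balance + net primary income + net secondary income
Sum of the known components = -292.31
Net primary income = CA - (known components) = -293.04 - (-292.31) = -0.73

-0.73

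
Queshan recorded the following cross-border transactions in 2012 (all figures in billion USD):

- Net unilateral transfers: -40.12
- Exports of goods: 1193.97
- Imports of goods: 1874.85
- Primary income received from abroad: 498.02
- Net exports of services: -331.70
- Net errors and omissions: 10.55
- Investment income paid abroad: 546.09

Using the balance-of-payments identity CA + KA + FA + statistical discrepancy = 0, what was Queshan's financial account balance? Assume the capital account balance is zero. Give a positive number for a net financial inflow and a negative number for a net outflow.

1090.22

Goods balance = 1193.97 - 1874.85 = -680.88
Services balance = -331.70
Trade balance (goods + services) = -680.88 + (-331.70) = -1012.58
Net primary income = 498.02 - 546.09 = -48.07
Net secondary income = -40.12
Current account = -1012.58 + (-48.07) + (-40.12) = -1100.77
Financial account = -(-1100.77 + 10.55) = 1090.22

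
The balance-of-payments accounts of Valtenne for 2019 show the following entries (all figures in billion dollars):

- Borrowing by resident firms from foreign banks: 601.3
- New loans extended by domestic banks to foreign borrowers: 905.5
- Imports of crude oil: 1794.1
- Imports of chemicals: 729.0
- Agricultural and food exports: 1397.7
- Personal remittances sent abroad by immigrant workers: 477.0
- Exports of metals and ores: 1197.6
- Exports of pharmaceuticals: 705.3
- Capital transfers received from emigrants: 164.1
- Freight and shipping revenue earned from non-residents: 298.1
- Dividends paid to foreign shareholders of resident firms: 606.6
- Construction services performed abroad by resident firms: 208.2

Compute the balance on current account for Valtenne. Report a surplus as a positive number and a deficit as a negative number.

200.2

Goods: 1197.6 - 729.0 + 705.3 - 1794.1 + 1397.7 = 777.5
Services: 298.1 + 208.2 = 506.3
Primary income: -606.6
Secondary income: -477.0
Current account = 777.5 + 506.3 + (-606.6) + (-477.0) = 200.2
(Excluded from the current account — financial account: borrowing by resident firms from foreign banks 601.3, new loans extended by domestic banks to foreign borrowers 905.5; capital account: capital transfers received from emigrants 164.1.)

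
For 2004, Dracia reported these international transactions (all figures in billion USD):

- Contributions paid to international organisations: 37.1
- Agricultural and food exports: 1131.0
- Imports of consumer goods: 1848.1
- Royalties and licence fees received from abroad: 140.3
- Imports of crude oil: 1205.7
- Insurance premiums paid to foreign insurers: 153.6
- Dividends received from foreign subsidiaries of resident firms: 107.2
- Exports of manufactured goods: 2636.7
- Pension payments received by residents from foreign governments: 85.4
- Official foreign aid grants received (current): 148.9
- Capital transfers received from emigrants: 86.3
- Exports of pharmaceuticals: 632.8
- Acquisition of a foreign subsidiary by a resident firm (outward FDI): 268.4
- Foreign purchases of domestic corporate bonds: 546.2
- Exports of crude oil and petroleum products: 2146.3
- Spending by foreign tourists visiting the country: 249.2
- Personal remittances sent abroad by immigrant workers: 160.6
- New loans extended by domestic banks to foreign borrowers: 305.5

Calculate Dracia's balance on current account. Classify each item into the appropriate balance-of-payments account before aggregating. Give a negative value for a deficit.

3872.7

Goods: 1131.0 - 1848.1 - 1205.7 + 2636.7 + 2146.3 + 632.8 = 3493.0
Services: -153.6 + 249.2 + 140.3 = 235.9
Primary income: 107.2
Secondary income: 148.9 + 85.4 - 37.1 - 160.6 = 36.6
Current account = 3493.0 + 235.9 + 107.2 + 36.6 = 3872.7
(Excluded from the current account — capital account: capital transfers received from emigrants 86.3; financial account: acquisition of a foreign subsidiary by a resident firm (outward FDI) 268.4, foreign purchases of domestic corporate bonds 546.2, new loans extended by domestic banks to foreign borrowers 305.5.)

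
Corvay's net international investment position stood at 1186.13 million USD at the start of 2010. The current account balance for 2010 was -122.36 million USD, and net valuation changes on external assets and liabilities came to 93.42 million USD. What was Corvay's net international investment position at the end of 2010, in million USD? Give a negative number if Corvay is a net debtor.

Change in NIIP = current account + net valuation change = -122.36 + 93.42 = -28.94
End-of-year NIIP = 1186.13 + (-28.94) = 1157.19

1157.19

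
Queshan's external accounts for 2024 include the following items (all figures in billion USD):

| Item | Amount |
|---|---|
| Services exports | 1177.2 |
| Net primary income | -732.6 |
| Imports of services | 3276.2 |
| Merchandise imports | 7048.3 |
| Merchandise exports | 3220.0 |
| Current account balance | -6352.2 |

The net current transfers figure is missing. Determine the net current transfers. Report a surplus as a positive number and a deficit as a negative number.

307.7

Current account = goods balance + services balance + net primary income + net secondary income
Sum of the known components = -6659.9
Net current transfers = CA - (known components) = -6352.2 - (-6659.9) = 307.7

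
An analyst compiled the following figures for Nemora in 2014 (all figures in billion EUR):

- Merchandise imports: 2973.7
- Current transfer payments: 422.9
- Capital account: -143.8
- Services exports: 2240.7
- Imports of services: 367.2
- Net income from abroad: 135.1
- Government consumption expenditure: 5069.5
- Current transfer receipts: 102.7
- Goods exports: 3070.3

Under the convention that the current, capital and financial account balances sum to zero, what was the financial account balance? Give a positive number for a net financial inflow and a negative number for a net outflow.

-1641.2

Goods balance = 3070.3 - 2973.7 = 96.6
Services balance = 2240.7 - 367.2 = 1873.5
Trade balance (goods + services) = 96.6 + 1873.5 = 1970.1
Net primary income = 135.1
Net secondary income = 102.7 - 422.9 = -320.2
Current account = 1970.1 + 135.1 + (-320.2) = 1785.0
Financial account = -(1785.0 + (-143.8)) = -1641.2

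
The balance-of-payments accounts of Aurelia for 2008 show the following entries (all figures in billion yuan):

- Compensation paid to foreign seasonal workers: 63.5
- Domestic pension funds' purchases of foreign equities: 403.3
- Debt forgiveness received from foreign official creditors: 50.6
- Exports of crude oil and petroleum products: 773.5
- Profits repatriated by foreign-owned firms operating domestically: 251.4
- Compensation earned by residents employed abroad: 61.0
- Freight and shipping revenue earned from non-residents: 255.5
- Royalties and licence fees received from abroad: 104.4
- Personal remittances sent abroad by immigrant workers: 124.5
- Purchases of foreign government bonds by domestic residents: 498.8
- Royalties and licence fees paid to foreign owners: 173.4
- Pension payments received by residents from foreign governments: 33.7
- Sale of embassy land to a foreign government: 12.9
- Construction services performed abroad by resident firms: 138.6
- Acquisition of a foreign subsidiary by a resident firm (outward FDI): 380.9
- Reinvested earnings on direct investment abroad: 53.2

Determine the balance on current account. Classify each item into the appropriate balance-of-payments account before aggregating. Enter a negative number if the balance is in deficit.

807.1

Goods: 773.5
Services: 255.5 - 173.4 + 104.4 + 138.6 = 325.1
Primary income: -63.5 - 251.4 + 53.2 + 61.0 = -200.7
Secondary income: -124.5 + 33.7 = -90.8
Current account = 773.5 + 325.1 + (-200.7) + (-90.8) = 807.1
(Excluded from the current account — financial account: domestic pension funds' purchases of foreign equities 403.3, purchases of foreign government bonds by domestic residents 498.8, acquisition of a foreign subsidiary by a resident firm (outward FDI) 380.9; capital account: debt forgiveness received from foreign official creditors 50.6, sale of embassy land to a foreign government 12.9.)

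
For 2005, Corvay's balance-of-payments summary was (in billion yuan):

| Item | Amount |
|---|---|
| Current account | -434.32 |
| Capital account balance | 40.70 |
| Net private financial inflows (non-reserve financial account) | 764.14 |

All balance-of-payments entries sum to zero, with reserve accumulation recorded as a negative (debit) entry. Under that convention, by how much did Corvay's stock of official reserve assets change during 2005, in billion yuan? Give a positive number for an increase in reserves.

370.52

Official reserve transactions balance = -((-434.32) + 40.70 + 764.14) = -370.52
An accumulation of reserves is recorded as a debit (negative entry), so the change in the stock of reserves is the negative of that balance.
Change in official reserves = -(-370.52) = 370.52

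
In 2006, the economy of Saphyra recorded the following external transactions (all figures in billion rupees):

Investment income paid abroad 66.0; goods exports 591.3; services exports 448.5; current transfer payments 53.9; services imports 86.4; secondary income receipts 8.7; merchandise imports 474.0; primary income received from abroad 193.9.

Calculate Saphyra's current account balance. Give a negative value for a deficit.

Goods balance = 591.3 - 474.0 = 117.3
Services balance = 448.5 - 86.4 = 362.1
Trade balance (goods + services) = 117.3 + 362.1 = 479.4
Net primary income = 193.9 - 66.0 = 127.9
Net secondary income = 8.7 - 53.9 = -45.2
Current account = 479.4 + 127.9 + (-45.2) = 562.1

562.1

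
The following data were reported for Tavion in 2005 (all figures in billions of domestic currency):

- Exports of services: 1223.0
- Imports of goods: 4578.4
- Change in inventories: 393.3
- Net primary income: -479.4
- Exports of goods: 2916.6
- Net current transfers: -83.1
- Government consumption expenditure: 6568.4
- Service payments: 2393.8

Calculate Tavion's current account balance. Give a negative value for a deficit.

-3395.1

Goods balance = 2916.6 - 4578.4 = -1661.8
Services balance = 1223.0 - 2393.8 = -1170.8
Trade balance (goods + services) = -1661.8 + (-1170.8) = -2832.6
Net primary income = -479.4
Net secondary income = -83.1
Current account = -2832.6 + (-479.4) + (-83.1) = -3395.1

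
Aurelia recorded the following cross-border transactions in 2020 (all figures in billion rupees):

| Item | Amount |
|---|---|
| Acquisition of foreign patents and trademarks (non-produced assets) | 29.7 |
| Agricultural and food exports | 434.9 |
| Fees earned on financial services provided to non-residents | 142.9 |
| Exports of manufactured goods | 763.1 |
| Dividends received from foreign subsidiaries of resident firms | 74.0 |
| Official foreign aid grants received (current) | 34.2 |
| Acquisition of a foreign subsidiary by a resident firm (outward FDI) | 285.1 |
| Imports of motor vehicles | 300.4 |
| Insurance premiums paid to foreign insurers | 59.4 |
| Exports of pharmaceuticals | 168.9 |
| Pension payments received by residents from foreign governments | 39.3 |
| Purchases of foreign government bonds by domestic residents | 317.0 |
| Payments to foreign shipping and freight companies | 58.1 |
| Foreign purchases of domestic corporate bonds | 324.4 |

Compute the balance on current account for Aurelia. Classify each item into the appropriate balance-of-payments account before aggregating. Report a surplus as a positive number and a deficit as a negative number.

Goods: -300.4 + 434.9 + 763.1 + 168.9 = 1066.5
Services: 142.9 - 58.1 - 59.4 = 25.4
Primary income: 74.0
Secondary income: 39.3 + 34.2 = 73.5
Current account = 1066.5 + 25.4 + 74.0 + 73.5 = 1239.4
(Excluded from the current account — capital account: acquisition of foreign patents and trademarks (non-produced assets) 29.7; financial account: acquisition of a foreign subsidiary by a resident firm (outward FDI) 285.1, purchases of foreign government bonds by domestic residents 317.0, foreign purchases of domestic corporate bonds 324.4.)

1239.4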